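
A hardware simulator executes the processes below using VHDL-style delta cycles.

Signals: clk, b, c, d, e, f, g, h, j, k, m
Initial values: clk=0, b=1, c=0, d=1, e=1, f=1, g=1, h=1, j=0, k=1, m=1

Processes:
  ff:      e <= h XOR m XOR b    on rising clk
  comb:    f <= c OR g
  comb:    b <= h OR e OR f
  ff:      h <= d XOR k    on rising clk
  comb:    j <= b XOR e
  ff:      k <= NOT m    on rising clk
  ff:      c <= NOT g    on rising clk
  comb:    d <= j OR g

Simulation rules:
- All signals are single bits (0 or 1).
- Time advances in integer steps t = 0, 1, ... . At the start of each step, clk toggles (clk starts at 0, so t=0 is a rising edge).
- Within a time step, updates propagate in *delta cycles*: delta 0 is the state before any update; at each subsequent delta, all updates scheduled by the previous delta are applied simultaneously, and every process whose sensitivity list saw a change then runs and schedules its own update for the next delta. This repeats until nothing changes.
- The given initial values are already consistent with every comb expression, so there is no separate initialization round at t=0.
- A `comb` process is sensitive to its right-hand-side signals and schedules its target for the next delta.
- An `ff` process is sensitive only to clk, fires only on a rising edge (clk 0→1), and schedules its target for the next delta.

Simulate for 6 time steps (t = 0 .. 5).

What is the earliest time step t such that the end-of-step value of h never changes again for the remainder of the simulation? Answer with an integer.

t0.Δ0 h=1 k=1 d=1 b=1 j=0 c=0 m=1 g=1 f=1 clk=0 e=1
t0.Δ1 h=1 k=1 d=1 b=1 j=0 c=0 m=1 g=1 f=1 clk=1 e=1
t0.Δ2 h=0 k=0 d=1 b=1 j=0 c=0 m=1 g=1 f=1 clk=1 e=1
t1.Δ0 h=0 k=0 d=1 b=1 j=0 c=0 m=1 g=1 f=1 clk=1 e=1
t1.Δ1 h=0 k=0 d=1 b=1 j=0 c=0 m=1 g=1 f=1 clk=0 e=1
t2.Δ0 h=0 k=0 d=1 b=1 j=0 c=0 m=1 g=1 f=1 clk=0 e=1
t2.Δ1 h=0 k=0 d=1 b=1 j=0 c=0 m=1 g=1 f=1 clk=1 e=1
t2.Δ2 h=1 k=0 d=1 b=1 j=0 c=0 m=1 g=1 f=1 clk=1 e=0
t2.Δ3 h=1 k=0 d=1 b=1 j=1 c=0 m=1 g=1 f=1 clk=1 e=0
t3.Δ0 h=1 k=0 d=1 b=1 j=1 c=0 m=1 g=1 f=1 clk=1 e=0
t3.Δ1 h=1 k=0 d=1 b=1 j=1 c=0 m=1 g=1 f=1 clk=0 e=0
t4.Δ0 h=1 k=0 d=1 b=1 j=1 c=0 m=1 g=1 f=1 clk=0 e=0
t4.Δ1 h=1 k=0 d=1 b=1 j=1 c=0 m=1 g=1 f=1 clk=1 e=0
t4.Δ2 h=1 k=0 d=1 b=1 j=1 c=0 m=1 g=1 f=1 clk=1 e=1
t4.Δ3 h=1 k=0 d=1 b=1 j=0 c=0 m=1 g=1 f=1 clk=1 e=1
t5.Δ0 h=1 k=0 d=1 b=1 j=0 c=0 m=1 g=1 f=1 clk=1 e=1
t5.Δ1 h=1 k=0 d=1 b=1 j=0 c=0 m=1 g=1 f=1 clk=0 e=1

2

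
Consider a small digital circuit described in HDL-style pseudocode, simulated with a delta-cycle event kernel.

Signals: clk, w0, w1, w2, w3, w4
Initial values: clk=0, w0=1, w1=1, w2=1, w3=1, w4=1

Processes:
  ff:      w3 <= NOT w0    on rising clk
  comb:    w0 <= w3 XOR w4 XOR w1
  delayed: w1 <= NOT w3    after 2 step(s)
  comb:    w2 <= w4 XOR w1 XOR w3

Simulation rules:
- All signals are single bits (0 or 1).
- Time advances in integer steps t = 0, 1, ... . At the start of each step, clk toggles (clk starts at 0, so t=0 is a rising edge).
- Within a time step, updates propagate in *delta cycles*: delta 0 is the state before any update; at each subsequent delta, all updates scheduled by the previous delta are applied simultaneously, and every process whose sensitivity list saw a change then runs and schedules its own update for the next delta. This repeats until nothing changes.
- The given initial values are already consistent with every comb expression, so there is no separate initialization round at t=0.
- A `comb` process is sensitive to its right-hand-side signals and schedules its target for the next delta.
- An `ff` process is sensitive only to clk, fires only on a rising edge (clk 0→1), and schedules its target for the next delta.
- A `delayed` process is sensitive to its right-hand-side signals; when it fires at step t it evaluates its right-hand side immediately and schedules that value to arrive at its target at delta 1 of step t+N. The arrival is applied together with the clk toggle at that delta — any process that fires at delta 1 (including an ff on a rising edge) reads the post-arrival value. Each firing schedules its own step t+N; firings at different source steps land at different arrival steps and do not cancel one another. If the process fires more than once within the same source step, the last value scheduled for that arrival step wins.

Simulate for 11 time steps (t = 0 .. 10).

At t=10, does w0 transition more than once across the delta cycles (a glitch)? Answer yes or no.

yes

t0.Δ0 w1=1 w0=1 clk=0 w3=1 w4=1 w2=1
t0.Δ1 w1=1 w0=1 clk=1 w3=1 w4=1 w2=1
t0.Δ2 w1=1 w0=1 clk=1 w3=0 w4=1 w2=1
t0.Δ3 w1=1 w0=0 clk=1 w3=0 w4=1 w2=0
t1.Δ0 w1=1 w0=0 clk=1 w3=0 w4=1 w2=0
t1.Δ1 w1=1 w0=0 clk=0 w3=0 w4=1 w2=0
t2.Δ0 w1=1 w0=0 clk=0 w3=0 w4=1 w2=0
t2.Δ1 w1=1 w0=0 clk=1 w3=0 w4=1 w2=0
t2.Δ2 w1=1 w0=0 clk=1 w3=1 w4=1 w2=0
t2.Δ3 w1=1 w0=1 clk=1 w3=1 w4=1 w2=1
t3.Δ0 w1=1 w0=1 clk=1 w3=1 w4=1 w2=1
t3.Δ1 w1=1 w0=1 clk=0 w3=1 w4=1 w2=1
t4.Δ0 w1=1 w0=1 clk=0 w3=1 w4=1 w2=1
t4.Δ1 w1=0 w0=1 clk=1 w3=1 w4=1 w2=1
t4.Δ2 w1=0 w0=0 clk=1 w3=0 w4=1 w2=0
t4.Δ3 w1=0 w0=1 clk=1 w3=0 w4=1 w2=1
t5.Δ0 w1=0 w0=1 clk=1 w3=0 w4=1 w2=1
t5.Δ1 w1=0 w0=1 clk=0 w3=0 w4=1 w2=1
t6.Δ0 w1=0 w0=1 clk=0 w3=0 w4=1 w2=1
t6.Δ1 w1=1 w0=1 clk=1 w3=0 w4=1 w2=1
t6.Δ2 w1=1 w0=0 clk=1 w3=0 w4=1 w2=0
t7.Δ0 w1=1 w0=0 clk=1 w3=0 w4=1 w2=0
t7.Δ1 w1=1 w0=0 clk=0 w3=0 w4=1 w2=0
t8.Δ0 w1=1 w0=0 clk=0 w3=0 w4=1 w2=0
t8.Δ1 w1=1 w0=0 clk=1 w3=0 w4=1 w2=0
t8.Δ2 w1=1 w0=0 clk=1 w3=1 w4=1 w2=0
t8.Δ3 w1=1 w0=1 clk=1 w3=1 w4=1 w2=1
t9.Δ0 w1=1 w0=1 clk=1 w3=1 w4=1 w2=1
t9.Δ1 w1=1 w0=1 clk=0 w3=1 w4=1 w2=1
t10.Δ0 w1=1 w0=1 clk=0 w3=1 w4=1 w2=1
t10.Δ1 w1=0 w0=1 clk=1 w3=1 w4=1 w2=1
t10.Δ2 w1=0 w0=0 clk=1 w3=0 w4=1 w2=0
t10.Δ3 w1=0 w0=1 clk=1 w3=0 w4=1 w2=1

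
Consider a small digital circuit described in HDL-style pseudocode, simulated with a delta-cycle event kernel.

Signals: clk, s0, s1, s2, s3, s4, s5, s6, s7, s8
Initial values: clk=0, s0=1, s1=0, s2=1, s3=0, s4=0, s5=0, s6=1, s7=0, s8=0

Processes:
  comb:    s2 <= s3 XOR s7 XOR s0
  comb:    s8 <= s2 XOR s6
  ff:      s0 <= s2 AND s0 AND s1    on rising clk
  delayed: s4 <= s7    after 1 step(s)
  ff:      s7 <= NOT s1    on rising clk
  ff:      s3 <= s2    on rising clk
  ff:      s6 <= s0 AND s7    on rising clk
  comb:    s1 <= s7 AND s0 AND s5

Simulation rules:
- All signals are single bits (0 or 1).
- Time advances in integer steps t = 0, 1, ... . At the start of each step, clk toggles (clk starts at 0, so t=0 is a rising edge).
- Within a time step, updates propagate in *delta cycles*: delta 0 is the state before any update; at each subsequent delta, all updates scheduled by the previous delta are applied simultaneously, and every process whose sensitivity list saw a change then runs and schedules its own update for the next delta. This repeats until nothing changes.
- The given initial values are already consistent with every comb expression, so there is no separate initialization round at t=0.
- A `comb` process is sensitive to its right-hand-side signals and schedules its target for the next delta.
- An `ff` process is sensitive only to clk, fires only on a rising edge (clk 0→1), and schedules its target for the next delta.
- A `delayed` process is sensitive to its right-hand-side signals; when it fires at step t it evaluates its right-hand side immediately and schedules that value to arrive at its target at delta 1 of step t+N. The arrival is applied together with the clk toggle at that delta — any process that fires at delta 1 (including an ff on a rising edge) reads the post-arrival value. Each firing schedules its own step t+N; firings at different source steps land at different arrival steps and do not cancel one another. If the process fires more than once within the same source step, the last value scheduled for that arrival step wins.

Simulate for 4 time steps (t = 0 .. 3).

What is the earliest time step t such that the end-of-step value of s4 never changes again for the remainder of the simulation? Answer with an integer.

t0.Δ0 clk=0 s5=0 s1=0 s2=1 s8=0 s6=1 s0=1 s7=0 s4=0 s3=0
t0.Δ1 clk=1 s5=0 s1=0 s2=1 s8=0 s6=1 s0=1 s7=0 s4=0 s3=0
t0.Δ2 clk=1 s5=0 s1=0 s2=1 s8=0 s6=0 s0=0 s7=1 s4=0 s3=1
t0.Δ3 clk=1 s5=0 s1=0 s2=0 s8=1 s6=0 s0=0 s7=1 s4=0 s3=1
t0.Δ4 clk=1 s5=0 s1=0 s2=0 s8=0 s6=0 s0=0 s7=1 s4=0 s3=1
t1.Δ0 clk=1 s5=0 s1=0 s2=0 s8=0 s6=0 s0=0 s7=1 s4=0 s3=1
t1.Δ1 clk=0 s5=0 s1=0 s2=0 s8=0 s6=0 s0=0 s7=1 s4=1 s3=1
t2.Δ0 clk=0 s5=0 s1=0 s2=0 s8=0 s6=0 s0=0 s7=1 s4=1 s3=1
t2.Δ1 clk=1 s5=0 s1=0 s2=0 s8=0 s6=0 s0=0 s7=1 s4=1 s3=1
t2.Δ2 clk=1 s5=0 s1=0 s2=0 s8=0 s6=0 s0=0 s7=1 s4=1 s3=0
t2.Δ3 clk=1 s5=0 s1=0 s2=1 s8=0 s6=0 s0=0 s7=1 s4=1 s3=0
t2.Δ4 clk=1 s5=0 s1=0 s2=1 s8=1 s6=0 s0=0 s7=1 s4=1 s3=0
t3.Δ0 clk=1 s5=0 s1=0 s2=1 s8=1 s6=0 s0=0 s7=1 s4=1 s3=0
t3.Δ1 clk=0 s5=0 s1=0 s2=1 s8=1 s6=0 s0=0 s7=1 s4=1 s3=0

1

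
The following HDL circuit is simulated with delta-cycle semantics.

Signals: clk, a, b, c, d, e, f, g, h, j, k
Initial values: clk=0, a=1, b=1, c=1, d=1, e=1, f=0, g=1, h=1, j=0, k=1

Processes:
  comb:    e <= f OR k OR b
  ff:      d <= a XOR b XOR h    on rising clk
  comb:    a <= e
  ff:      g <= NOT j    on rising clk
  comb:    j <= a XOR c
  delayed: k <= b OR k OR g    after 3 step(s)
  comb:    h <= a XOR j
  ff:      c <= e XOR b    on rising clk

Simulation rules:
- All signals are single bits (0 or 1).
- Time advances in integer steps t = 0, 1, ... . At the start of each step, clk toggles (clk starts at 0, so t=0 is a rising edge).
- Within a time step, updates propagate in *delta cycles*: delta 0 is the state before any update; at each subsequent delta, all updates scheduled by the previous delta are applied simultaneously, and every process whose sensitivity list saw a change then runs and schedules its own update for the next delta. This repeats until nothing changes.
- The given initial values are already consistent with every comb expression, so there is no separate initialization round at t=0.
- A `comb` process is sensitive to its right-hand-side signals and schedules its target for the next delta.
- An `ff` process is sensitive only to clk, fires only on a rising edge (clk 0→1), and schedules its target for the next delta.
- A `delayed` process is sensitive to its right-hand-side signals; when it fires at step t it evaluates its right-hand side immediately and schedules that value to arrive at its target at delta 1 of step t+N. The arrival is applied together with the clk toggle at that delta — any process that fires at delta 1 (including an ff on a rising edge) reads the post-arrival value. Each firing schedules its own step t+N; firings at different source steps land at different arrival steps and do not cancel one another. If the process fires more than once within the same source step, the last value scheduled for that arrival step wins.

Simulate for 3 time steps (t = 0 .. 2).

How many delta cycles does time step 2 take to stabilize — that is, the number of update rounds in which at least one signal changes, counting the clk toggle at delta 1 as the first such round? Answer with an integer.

2

[bits: k,j,h,a,e,g,c,d,clk,b,f]
t=0: Δ0=10111111010 Δ1=10111111110 Δ2=10111101110 Δ3=11111101110 Δ4=11011101110 | 4Δ
t=1: Δ0=11011101110 Δ1=11011101010 | 1Δ
t=2: Δ0=11011101010 Δ1=11011101110 Δ2=11011000110 | 2Δ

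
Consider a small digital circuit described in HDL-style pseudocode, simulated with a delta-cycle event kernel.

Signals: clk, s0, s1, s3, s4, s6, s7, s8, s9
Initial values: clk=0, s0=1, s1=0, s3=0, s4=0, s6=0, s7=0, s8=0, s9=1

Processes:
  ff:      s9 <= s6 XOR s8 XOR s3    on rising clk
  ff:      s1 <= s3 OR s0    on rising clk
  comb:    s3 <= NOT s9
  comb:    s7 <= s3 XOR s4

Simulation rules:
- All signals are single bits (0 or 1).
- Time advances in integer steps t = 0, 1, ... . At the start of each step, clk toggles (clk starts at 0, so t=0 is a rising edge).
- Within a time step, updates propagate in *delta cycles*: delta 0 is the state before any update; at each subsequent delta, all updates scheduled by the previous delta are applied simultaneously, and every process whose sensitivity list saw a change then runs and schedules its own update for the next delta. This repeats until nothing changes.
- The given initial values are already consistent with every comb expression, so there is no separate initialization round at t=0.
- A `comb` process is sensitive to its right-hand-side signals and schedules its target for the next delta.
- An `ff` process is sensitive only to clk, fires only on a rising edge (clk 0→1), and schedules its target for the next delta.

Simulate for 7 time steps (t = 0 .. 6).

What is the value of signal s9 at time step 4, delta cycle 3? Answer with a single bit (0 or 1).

[bits: s8,s7,s0,s4,clk,s1,s6,s3,s9]
t=0: Δ0=001000001 Δ1=001010001 Δ2=001011000 Δ3=001011010 Δ4=011011010 | 4Δ
t=1: Δ0=011011010 Δ1=011001010 | 1Δ
t=2: Δ0=011001010 Δ1=011011010 Δ2=011011011 Δ3=011011001 Δ4=001011001 | 4Δ
t=3: Δ0=001011001 Δ1=001001001 | 1Δ
t=4: Δ0=001001001 Δ1=001011001 Δ2=001011000 Δ3=001011010 Δ4=011011010 | 4Δ
t=5: Δ0=011011010 Δ1=011001010 | 1Δ
t=6: Δ0=011001010 Δ1=011011010 Δ2=011011011 Δ3=011011001 Δ4=001011001 | 4Δ

0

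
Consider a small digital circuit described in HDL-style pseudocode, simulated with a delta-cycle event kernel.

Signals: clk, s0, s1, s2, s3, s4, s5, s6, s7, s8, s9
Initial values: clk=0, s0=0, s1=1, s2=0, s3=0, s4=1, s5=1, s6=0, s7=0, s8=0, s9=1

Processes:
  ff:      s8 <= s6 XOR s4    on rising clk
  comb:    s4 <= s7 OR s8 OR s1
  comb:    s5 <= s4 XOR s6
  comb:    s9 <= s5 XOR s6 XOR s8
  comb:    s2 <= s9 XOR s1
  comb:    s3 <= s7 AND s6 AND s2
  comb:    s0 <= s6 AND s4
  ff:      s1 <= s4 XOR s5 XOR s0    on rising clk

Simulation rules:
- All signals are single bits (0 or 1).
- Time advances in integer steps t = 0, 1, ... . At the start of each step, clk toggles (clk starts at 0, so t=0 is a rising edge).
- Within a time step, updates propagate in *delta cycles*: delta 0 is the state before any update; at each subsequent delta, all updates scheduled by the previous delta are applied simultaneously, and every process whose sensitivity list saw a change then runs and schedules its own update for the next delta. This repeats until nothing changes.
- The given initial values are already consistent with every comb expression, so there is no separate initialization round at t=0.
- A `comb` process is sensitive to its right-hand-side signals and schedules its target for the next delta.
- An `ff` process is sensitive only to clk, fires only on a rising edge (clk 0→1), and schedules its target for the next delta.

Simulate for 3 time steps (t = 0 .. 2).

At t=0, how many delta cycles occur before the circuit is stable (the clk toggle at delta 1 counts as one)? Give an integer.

[bits: s5,s7,s4,s0,clk,s6,s8,s1,s9,s3,s2]
t=0: Δ0=10100001100 Δ1=10101001100 Δ2=10101010100 Δ3=10101010001 Δ4=10101010000 | 4Δ
t=1: Δ0=10101010000 Δ1=10100010000 | 1Δ
t=2: Δ0=10100010000 Δ1=10101010000 | 1Δ

4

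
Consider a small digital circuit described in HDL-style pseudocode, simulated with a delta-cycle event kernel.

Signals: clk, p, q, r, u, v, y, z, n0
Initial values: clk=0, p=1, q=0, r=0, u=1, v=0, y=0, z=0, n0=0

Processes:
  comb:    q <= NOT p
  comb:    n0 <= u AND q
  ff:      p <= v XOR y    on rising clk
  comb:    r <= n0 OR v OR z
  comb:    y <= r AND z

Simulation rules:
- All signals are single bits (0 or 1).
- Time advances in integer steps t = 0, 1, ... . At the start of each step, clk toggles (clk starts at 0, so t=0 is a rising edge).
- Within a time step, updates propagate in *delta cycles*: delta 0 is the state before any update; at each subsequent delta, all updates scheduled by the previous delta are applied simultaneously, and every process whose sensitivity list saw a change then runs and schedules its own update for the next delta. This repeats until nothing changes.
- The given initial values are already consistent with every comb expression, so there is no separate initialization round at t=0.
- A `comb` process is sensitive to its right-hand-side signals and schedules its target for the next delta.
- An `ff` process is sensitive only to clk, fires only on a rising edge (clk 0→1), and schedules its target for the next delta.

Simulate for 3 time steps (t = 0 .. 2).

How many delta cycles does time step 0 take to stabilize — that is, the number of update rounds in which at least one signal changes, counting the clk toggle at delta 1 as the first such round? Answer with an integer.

t0.Δ0 u=1 z=0 n0=0 p=1 y=0 v=0 q=0 r=0 clk=0
t0.Δ1 u=1 z=0 n0=0 p=1 y=0 v=0 q=0 r=0 clk=1
t0.Δ2 u=1 z=0 n0=0 p=0 y=0 v=0 q=0 r=0 clk=1
t0.Δ3 u=1 z=0 n0=0 p=0 y=0 v=0 q=1 r=0 clk=1
t0.Δ4 u=1 z=0 n0=1 p=0 y=0 v=0 q=1 r=0 clk=1
t0.Δ5 u=1 z=0 n0=1 p=0 y=0 v=0 q=1 r=1 clk=1
t1.Δ0 u=1 z=0 n0=1 p=0 y=0 v=0 q=1 r=1 clk=1
t1.Δ1 u=1 z=0 n0=1 p=0 y=0 v=0 q=1 r=1 clk=0
t2.Δ0 u=1 z=0 n0=1 p=0 y=0 v=0 q=1 r=1 clk=0
t2.Δ1 u=1 z=0 n0=1 p=0 y=0 v=0 q=1 r=1 clk=1

5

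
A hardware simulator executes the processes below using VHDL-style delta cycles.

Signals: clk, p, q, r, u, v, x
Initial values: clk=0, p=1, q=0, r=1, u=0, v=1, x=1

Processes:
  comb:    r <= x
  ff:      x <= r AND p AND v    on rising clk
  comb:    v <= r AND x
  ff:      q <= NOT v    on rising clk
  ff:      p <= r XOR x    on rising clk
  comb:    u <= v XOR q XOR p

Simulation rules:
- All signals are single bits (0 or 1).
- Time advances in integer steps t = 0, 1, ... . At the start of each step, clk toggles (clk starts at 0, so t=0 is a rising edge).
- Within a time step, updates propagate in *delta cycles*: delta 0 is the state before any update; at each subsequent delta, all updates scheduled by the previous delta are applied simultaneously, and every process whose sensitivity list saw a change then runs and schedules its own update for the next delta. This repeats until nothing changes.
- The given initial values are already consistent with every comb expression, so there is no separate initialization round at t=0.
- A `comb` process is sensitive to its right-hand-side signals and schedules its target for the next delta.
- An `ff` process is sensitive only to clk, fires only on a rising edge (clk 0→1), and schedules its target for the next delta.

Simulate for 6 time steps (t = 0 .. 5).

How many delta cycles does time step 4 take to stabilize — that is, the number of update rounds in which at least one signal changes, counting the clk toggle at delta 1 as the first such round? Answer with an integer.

t0.Δ0 u=0 p=1 r=1 clk=0 v=1 q=0 x=1
t0.Δ1 u=0 p=1 r=1 clk=1 v=1 q=0 x=1
t0.Δ2 u=0 p=0 r=1 clk=1 v=1 q=0 x=1
t0.Δ3 u=1 p=0 r=1 clk=1 v=1 q=0 x=1
t1.Δ0 u=1 p=0 r=1 clk=1 v=1 q=0 x=1
t1.Δ1 u=1 p=0 r=1 clk=0 v=1 q=0 x=1
t2.Δ0 u=1 p=0 r=1 clk=0 v=1 q=0 x=1
t2.Δ1 u=1 p=0 r=1 clk=1 v=1 q=0 x=1
t2.Δ2 u=1 p=0 r=1 clk=1 v=1 q=0 x=0
t2.Δ3 u=1 p=0 r=0 clk=1 v=0 q=0 x=0
t2.Δ4 u=0 p=0 r=0 clk=1 v=0 q=0 x=0
t3.Δ0 u=0 p=0 r=0 clk=1 v=0 q=0 x=0
t3.Δ1 u=0 p=0 r=0 clk=0 v=0 q=0 x=0
t4.Δ0 u=0 p=0 r=0 clk=0 v=0 q=0 x=0
t4.Δ1 u=0 p=0 r=0 clk=1 v=0 q=0 x=0
t4.Δ2 u=0 p=0 r=0 clk=1 v=0 q=1 x=0
t4.Δ3 u=1 p=0 r=0 clk=1 v=0 q=1 x=0
t5.Δ0 u=1 p=0 r=0 clk=1 v=0 q=1 x=0
t5.Δ1 u=1 p=0 r=0 clk=0 v=0 q=1 x=0

3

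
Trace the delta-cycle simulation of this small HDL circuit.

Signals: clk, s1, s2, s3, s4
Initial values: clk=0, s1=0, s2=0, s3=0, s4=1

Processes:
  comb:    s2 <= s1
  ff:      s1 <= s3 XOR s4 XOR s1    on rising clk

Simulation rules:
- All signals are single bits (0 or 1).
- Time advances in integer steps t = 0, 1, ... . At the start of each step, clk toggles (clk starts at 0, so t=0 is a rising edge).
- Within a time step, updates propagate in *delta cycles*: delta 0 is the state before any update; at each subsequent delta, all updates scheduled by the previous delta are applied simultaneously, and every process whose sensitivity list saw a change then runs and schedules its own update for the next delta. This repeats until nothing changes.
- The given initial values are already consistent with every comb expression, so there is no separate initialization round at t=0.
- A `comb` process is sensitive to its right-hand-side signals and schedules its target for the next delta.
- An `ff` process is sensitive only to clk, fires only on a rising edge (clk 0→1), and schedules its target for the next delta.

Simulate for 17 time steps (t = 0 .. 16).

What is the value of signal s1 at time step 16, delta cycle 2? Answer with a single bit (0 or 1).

1

t0.Δ0 s3=0 s4=1 s1=0 s2=0 clk=0
t0.Δ1 s3=0 s4=1 s1=0 s2=0 clk=1
t0.Δ2 s3=0 s4=1 s1=1 s2=0 clk=1
t0.Δ3 s3=0 s4=1 s1=1 s2=1 clk=1
t1.Δ0 s3=0 s4=1 s1=1 s2=1 clk=1
t1.Δ1 s3=0 s4=1 s1=1 s2=1 clk=0
t2.Δ0 s3=0 s4=1 s1=1 s2=1 clk=0
t2.Δ1 s3=0 s4=1 s1=1 s2=1 clk=1
t2.Δ2 s3=0 s4=1 s1=0 s2=1 clk=1
t2.Δ3 s3=0 s4=1 s1=0 s2=0 clk=1
t3.Δ0 s3=0 s4=1 s1=0 s2=0 clk=1
t3.Δ1 s3=0 s4=1 s1=0 s2=0 clk=0
t4.Δ0 s3=0 s4=1 s1=0 s2=0 clk=0
t4.Δ1 s3=0 s4=1 s1=0 s2=0 clk=1
t4.Δ2 s3=0 s4=1 s1=1 s2=0 clk=1
t4.Δ3 s3=0 s4=1 s1=1 s2=1 clk=1
t5.Δ0 s3=0 s4=1 s1=1 s2=1 clk=1
t5.Δ1 s3=0 s4=1 s1=1 s2=1 clk=0
t6.Δ0 s3=0 s4=1 s1=1 s2=1 clk=0
t6.Δ1 s3=0 s4=1 s1=1 s2=1 clk=1
t6.Δ2 s3=0 s4=1 s1=0 s2=1 clk=1
t6.Δ3 s3=0 s4=1 s1=0 s2=0 clk=1
t7.Δ0 s3=0 s4=1 s1=0 s2=0 clk=1
t7.Δ1 s3=0 s4=1 s1=0 s2=0 clk=0
t8.Δ0 s3=0 s4=1 s1=0 s2=0 clk=0
t8.Δ1 s3=0 s4=1 s1=0 s2=0 clk=1
t8.Δ2 s3=0 s4=1 s1=1 s2=0 clk=1
t8.Δ3 s3=0 s4=1 s1=1 s2=1 clk=1
t9.Δ0 s3=0 s4=1 s1=1 s2=1 clk=1
t9.Δ1 s3=0 s4=1 s1=1 s2=1 clk=0
t10.Δ0 s3=0 s4=1 s1=1 s2=1 clk=0
t10.Δ1 s3=0 s4=1 s1=1 s2=1 clk=1
t10.Δ2 s3=0 s4=1 s1=0 s2=1 clk=1
t10.Δ3 s3=0 s4=1 s1=0 s2=0 clk=1
t11.Δ0 s3=0 s4=1 s1=0 s2=0 clk=1
t11.Δ1 s3=0 s4=1 s1=0 s2=0 clk=0
t12.Δ0 s3=0 s4=1 s1=0 s2=0 clk=0
t12.Δ1 s3=0 s4=1 s1=0 s2=0 clk=1
t12.Δ2 s3=0 s4=1 s1=1 s2=0 clk=1
t12.Δ3 s3=0 s4=1 s1=1 s2=1 clk=1
t13.Δ0 s3=0 s4=1 s1=1 s2=1 clk=1
t13.Δ1 s3=0 s4=1 s1=1 s2=1 clk=0
t14.Δ0 s3=0 s4=1 s1=1 s2=1 clk=0
t14.Δ1 s3=0 s4=1 s1=1 s2=1 clk=1
t14.Δ2 s3=0 s4=1 s1=0 s2=1 clk=1
t14.Δ3 s3=0 s4=1 s1=0 s2=0 clk=1
t15.Δ0 s3=0 s4=1 s1=0 s2=0 clk=1
t15.Δ1 s3=0 s4=1 s1=0 s2=0 clk=0
t16.Δ0 s3=0 s4=1 s1=0 s2=0 clk=0
t16.Δ1 s3=0 s4=1 s1=0 s2=0 clk=1
t16.Δ2 s3=0 s4=1 s1=1 s2=0 clk=1
t16.Δ3 s3=0 s4=1 s1=1 s2=1 clk=1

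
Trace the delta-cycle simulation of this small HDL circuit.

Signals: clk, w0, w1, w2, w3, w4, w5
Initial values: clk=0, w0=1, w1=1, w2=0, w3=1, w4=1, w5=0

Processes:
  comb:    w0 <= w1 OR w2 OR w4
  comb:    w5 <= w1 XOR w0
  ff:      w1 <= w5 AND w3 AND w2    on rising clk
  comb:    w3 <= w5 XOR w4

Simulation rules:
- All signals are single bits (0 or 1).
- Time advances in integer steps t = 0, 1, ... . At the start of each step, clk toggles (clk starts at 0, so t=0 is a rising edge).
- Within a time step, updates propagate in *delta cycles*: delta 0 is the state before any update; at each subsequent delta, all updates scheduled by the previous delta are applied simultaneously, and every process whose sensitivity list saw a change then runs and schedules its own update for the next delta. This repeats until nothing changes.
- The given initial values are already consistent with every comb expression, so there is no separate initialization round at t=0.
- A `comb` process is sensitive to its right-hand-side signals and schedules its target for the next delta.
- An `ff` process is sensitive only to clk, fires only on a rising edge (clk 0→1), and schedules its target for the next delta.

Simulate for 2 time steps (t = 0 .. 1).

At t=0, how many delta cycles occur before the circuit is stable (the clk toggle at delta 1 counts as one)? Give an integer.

4

[bits: w5,w0,clk,w3,w4,w2,w1]
t=0: Δ0=0101101 Δ1=0111101 Δ2=0111100 Δ3=1111100 Δ4=1110100 | 4Δ
t=1: Δ0=1110100 Δ1=1100100 | 1Δ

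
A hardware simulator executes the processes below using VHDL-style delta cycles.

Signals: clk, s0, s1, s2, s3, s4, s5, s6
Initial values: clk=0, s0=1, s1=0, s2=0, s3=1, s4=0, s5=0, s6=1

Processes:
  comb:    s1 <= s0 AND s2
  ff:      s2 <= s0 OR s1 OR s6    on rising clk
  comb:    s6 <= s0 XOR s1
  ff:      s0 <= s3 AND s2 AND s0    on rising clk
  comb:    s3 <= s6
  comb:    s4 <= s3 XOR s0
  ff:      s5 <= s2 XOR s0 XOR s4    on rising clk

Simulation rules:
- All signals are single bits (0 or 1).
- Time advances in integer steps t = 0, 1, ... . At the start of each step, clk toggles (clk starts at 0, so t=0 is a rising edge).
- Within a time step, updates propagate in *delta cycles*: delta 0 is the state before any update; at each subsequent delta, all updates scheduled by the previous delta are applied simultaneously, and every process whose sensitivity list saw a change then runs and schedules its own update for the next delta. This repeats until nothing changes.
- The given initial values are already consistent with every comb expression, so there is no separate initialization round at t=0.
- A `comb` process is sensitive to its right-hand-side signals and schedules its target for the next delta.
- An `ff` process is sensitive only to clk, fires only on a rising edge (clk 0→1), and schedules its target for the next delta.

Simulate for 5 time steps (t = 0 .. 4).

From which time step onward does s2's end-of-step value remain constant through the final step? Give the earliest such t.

[bits: clk,s3,s6,s2,s0,s5,s4,s1]
t=0: Δ0=01101000 Δ1=11101000 Δ2=11110100 Δ3=11010110 Δ4=10010110 Δ5=10010100 | 5Δ
t=1: Δ0=10010100 Δ1=00010100 | 1Δ
t=2: Δ0=00010100 Δ1=10010100 Δ2=10000100 | 2Δ
t=3: Δ0=10000100 Δ1=00000100 | 1Δ
t=4: Δ0=00000100 Δ1=10000100 Δ2=10000000 | 2Δ

2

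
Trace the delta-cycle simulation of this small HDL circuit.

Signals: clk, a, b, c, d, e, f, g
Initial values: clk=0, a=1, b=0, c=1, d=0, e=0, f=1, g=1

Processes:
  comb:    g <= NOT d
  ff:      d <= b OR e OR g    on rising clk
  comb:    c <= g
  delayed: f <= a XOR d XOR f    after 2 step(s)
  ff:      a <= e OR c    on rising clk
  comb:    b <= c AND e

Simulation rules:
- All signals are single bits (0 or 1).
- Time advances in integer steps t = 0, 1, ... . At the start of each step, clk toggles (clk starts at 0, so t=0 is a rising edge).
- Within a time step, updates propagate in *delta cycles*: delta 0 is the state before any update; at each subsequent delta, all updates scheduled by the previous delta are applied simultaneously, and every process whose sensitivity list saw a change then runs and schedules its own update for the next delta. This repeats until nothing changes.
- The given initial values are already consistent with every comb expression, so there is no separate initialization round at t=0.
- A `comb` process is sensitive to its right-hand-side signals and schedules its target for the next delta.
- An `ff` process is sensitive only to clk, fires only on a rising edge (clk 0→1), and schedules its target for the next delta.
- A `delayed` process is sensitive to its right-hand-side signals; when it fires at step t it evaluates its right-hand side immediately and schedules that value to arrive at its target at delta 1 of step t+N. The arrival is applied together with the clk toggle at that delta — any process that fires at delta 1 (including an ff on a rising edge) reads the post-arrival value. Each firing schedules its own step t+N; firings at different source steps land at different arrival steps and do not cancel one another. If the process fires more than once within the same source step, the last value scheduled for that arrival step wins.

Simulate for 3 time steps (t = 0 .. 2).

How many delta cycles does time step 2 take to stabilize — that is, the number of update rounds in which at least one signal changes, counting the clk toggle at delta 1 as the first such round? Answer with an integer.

t0.Δ0 c=1 g=1 b=0 d=0 e=0 f=1 clk=0 a=1
t0.Δ1 c=1 g=1 b=0 d=0 e=0 f=1 clk=1 a=1
t0.Δ2 c=1 g=1 b=0 d=1 e=0 f=1 clk=1 a=1
t0.Δ3 c=1 g=0 b=0 d=1 e=0 f=1 clk=1 a=1
t0.Δ4 c=0 g=0 b=0 d=1 e=0 f=1 clk=1 a=1
t1.Δ0 c=0 g=0 b=0 d=1 e=0 f=1 clk=1 a=1
t1.Δ1 c=0 g=0 b=0 d=1 e=0 f=1 clk=0 a=1
t2.Δ0 c=0 g=0 b=0 d=1 e=0 f=1 clk=0 a=1
t2.Δ1 c=0 g=0 b=0 d=1 e=0 f=1 clk=1 a=1
t2.Δ2 c=0 g=0 b=0 d=0 e=0 f=1 clk=1 a=0
t2.Δ3 c=0 g=1 b=0 d=0 e=0 f=1 clk=1 a=0
t2.Δ4 c=1 g=1 b=0 d=0 e=0 f=1 clk=1 a=0

4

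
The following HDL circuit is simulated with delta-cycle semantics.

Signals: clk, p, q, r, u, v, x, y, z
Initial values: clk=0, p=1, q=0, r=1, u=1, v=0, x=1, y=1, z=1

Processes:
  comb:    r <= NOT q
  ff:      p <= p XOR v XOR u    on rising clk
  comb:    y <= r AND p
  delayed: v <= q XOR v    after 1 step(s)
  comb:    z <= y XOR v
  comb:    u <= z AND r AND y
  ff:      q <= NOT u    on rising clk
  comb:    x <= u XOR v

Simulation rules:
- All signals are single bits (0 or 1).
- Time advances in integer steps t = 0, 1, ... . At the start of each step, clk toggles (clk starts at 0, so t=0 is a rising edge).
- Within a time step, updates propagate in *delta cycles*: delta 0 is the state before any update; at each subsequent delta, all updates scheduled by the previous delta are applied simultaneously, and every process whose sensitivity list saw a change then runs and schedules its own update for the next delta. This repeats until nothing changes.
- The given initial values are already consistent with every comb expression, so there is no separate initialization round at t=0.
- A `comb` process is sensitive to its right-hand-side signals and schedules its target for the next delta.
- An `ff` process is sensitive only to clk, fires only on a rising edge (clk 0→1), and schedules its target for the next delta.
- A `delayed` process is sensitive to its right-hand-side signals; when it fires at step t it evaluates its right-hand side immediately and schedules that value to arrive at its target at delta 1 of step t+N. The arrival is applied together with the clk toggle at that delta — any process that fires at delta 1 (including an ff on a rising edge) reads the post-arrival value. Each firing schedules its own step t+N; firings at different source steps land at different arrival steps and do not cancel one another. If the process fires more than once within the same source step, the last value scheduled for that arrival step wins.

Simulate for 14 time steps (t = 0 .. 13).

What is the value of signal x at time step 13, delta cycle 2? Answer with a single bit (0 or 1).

1

[bits: clk,z,q,v,y,x,r,u,p]
t=0: Δ0=010011111 Δ1=110011111 Δ2=110011110 Δ3=110001110 Δ4=100001100 Δ5=100000100 | 5Δ
t=1: Δ0=100000100 Δ1=000000100 | 1Δ
t=2: Δ0=000000100 Δ1=100000100 Δ2=101000100 Δ3=101000000 | 3Δ
t=3: Δ0=101000000 Δ1=001100000 Δ2=011101000 | 2Δ
t=4: Δ0=011101000 Δ1=111001000 Δ2=101000000 | 2Δ
t=5: Δ0=101000000 Δ1=001100000 Δ2=011101000 | 2Δ
t=6: Δ0=011101000 Δ1=111001000 Δ2=101000000 | 2Δ
t=7: Δ0=101000000 Δ1=001100000 Δ2=011101000 | 2Δ
t=8: Δ0=011101000 Δ1=111001000 Δ2=101000000 | 2Δ
t=9: Δ0=101000000 Δ1=001100000 Δ2=011101000 | 2Δ
t=10: Δ0=011101000 Δ1=111001000 Δ2=101000000 | 2Δ
t=11: Δ0=101000000 Δ1=001100000 Δ2=011101000 | 2Δ
t=12: Δ0=011101000 Δ1=111001000 Δ2=101000000 | 2Δ
t=13: Δ0=101000000 Δ1=001100000 Δ2=011101000 | 2Δ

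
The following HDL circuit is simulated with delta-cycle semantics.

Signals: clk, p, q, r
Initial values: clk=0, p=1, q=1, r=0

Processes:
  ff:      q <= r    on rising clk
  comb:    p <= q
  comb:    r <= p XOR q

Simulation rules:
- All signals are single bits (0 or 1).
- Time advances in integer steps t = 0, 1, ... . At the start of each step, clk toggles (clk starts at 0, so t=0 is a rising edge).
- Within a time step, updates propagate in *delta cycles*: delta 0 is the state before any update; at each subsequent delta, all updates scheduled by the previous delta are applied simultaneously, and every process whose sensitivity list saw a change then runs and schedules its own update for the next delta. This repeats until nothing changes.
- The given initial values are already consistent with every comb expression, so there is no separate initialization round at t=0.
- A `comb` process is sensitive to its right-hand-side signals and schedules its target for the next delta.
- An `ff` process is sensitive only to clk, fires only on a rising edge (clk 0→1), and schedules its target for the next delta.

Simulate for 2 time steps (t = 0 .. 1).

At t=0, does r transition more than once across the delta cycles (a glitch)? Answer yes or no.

t=0 Δ0: p=1 q=1 clk=0 r=0
  Δ1: clk:0→1
  Δ2: q:1→0
  Δ3: p:1→0, r:0→1
  Δ4: r:1→0
  (4Δ to stable)
t=1 Δ0: p=0 q=0 clk=1 r=0
  Δ1: clk:1→0
  (1Δ to stable)

yes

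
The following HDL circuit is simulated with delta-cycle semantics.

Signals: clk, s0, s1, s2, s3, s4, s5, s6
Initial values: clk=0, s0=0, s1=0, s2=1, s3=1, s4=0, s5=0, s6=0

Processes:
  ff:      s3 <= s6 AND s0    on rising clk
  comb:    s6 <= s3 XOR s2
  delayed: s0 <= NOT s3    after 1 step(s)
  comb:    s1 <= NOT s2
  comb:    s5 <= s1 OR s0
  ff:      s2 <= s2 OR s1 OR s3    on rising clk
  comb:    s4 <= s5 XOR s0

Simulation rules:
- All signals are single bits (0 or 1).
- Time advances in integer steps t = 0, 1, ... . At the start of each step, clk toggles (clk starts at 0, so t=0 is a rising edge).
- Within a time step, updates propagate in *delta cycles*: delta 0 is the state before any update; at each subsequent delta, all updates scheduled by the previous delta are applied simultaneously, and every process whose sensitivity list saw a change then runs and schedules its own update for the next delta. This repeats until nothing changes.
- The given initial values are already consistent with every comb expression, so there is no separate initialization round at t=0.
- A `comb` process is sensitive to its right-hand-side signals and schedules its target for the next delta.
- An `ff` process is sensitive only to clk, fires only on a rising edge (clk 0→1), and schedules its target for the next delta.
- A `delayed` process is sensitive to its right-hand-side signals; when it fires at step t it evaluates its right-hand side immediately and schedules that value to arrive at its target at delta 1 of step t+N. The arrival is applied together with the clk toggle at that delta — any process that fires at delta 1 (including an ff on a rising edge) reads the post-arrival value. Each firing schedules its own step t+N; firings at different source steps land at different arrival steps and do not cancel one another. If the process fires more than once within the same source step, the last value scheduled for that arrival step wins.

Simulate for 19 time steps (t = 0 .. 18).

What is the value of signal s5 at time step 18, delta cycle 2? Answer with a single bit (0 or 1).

1

t0.Δ0 s1=0 s0=0 s4=0 s6=0 s2=1 s5=0 clk=0 s3=1
t0.Δ1 s1=0 s0=0 s4=0 s6=0 s2=1 s5=0 clk=1 s3=1
t0.Δ2 s1=0 s0=0 s4=0 s6=0 s2=1 s5=0 clk=1 s3=0
t0.Δ3 s1=0 s0=0 s4=0 s6=1 s2=1 s5=0 clk=1 s3=0
t1.Δ0 s1=0 s0=0 s4=0 s6=1 s2=1 s5=0 clk=1 s3=0
t1.Δ1 s1=0 s0=1 s4=0 s6=1 s2=1 s5=0 clk=0 s3=0
t1.Δ2 s1=0 s0=1 s4=1 s6=1 s2=1 s5=1 clk=0 s3=0
t1.Δ3 s1=0 s0=1 s4=0 s6=1 s2=1 s5=1 clk=0 s3=0
t2.Δ0 s1=0 s0=1 s4=0 s6=1 s2=1 s5=1 clk=0 s3=0
t2.Δ1 s1=0 s0=1 s4=0 s6=1 s2=1 s5=1 clk=1 s3=0
t2.Δ2 s1=0 s0=1 s4=0 s6=1 s2=1 s5=1 clk=1 s3=1
t2.Δ3 s1=0 s0=1 s4=0 s6=0 s2=1 s5=1 clk=1 s3=1
t3.Δ0 s1=0 s0=1 s4=0 s6=0 s2=1 s5=1 clk=1 s3=1
t3.Δ1 s1=0 s0=0 s4=0 s6=0 s2=1 s5=1 clk=0 s3=1
t3.Δ2 s1=0 s0=0 s4=1 s6=0 s2=1 s5=0 clk=0 s3=1
t3.Δ3 s1=0 s0=0 s4=0 s6=0 s2=1 s5=0 clk=0 s3=1
t4.Δ0 s1=0 s0=0 s4=0 s6=0 s2=1 s5=0 clk=0 s3=1
t4.Δ1 s1=0 s0=0 s4=0 s6=0 s2=1 s5=0 clk=1 s3=1
t4.Δ2 s1=0 s0=0 s4=0 s6=0 s2=1 s5=0 clk=1 s3=0
t4.Δ3 s1=0 s0=0 s4=0 s6=1 s2=1 s5=0 clk=1 s3=0
t5.Δ0 s1=0 s0=0 s4=0 s6=1 s2=1 s5=0 clk=1 s3=0
t5.Δ1 s1=0 s0=1 s4=0 s6=1 s2=1 s5=0 clk=0 s3=0
t5.Δ2 s1=0 s0=1 s4=1 s6=1 s2=1 s5=1 clk=0 s3=0
t5.Δ3 s1=0 s0=1 s4=0 s6=1 s2=1 s5=1 clk=0 s3=0
t6.Δ0 s1=0 s0=1 s4=0 s6=1 s2=1 s5=1 clk=0 s3=0
t6.Δ1 s1=0 s0=1 s4=0 s6=1 s2=1 s5=1 clk=1 s3=0
t6.Δ2 s1=0 s0=1 s4=0 s6=1 s2=1 s5=1 clk=1 s3=1
t6.Δ3 s1=0 s0=1 s4=0 s6=0 s2=1 s5=1 clk=1 s3=1
t7.Δ0 s1=0 s0=1 s4=0 s6=0 s2=1 s5=1 clk=1 s3=1
t7.Δ1 s1=0 s0=0 s4=0 s6=0 s2=1 s5=1 clk=0 s3=1
t7.Δ2 s1=0 s0=0 s4=1 s6=0 s2=1 s5=0 clk=0 s3=1
t7.Δ3 s1=0 s0=0 s4=0 s6=0 s2=1 s5=0 clk=0 s3=1
t8.Δ0 s1=0 s0=0 s4=0 s6=0 s2=1 s5=0 clk=0 s3=1
t8.Δ1 s1=0 s0=0 s4=0 s6=0 s2=1 s5=0 clk=1 s3=1
t8.Δ2 s1=0 s0=0 s4=0 s6=0 s2=1 s5=0 clk=1 s3=0
t8.Δ3 s1=0 s0=0 s4=0 s6=1 s2=1 s5=0 clk=1 s3=0
t9.Δ0 s1=0 s0=0 s4=0 s6=1 s2=1 s5=0 clk=1 s3=0
t9.Δ1 s1=0 s0=1 s4=0 s6=1 s2=1 s5=0 clk=0 s3=0
t9.Δ2 s1=0 s0=1 s4=1 s6=1 s2=1 s5=1 clk=0 s3=0
t9.Δ3 s1=0 s0=1 s4=0 s6=1 s2=1 s5=1 clk=0 s3=0
t10.Δ0 s1=0 s0=1 s4=0 s6=1 s2=1 s5=1 clk=0 s3=0
t10.Δ1 s1=0 s0=1 s4=0 s6=1 s2=1 s5=1 clk=1 s3=0
t10.Δ2 s1=0 s0=1 s4=0 s6=1 s2=1 s5=1 clk=1 s3=1
t10.Δ3 s1=0 s0=1 s4=0 s6=0 s2=1 s5=1 clk=1 s3=1
t11.Δ0 s1=0 s0=1 s4=0 s6=0 s2=1 s5=1 clk=1 s3=1
t11.Δ1 s1=0 s0=0 s4=0 s6=0 s2=1 s5=1 clk=0 s3=1
t11.Δ2 s1=0 s0=0 s4=1 s6=0 s2=1 s5=0 clk=0 s3=1
t11.Δ3 s1=0 s0=0 s4=0 s6=0 s2=1 s5=0 clk=0 s3=1
t12.Δ0 s1=0 s0=0 s4=0 s6=0 s2=1 s5=0 clk=0 s3=1
t12.Δ1 s1=0 s0=0 s4=0 s6=0 s2=1 s5=0 clk=1 s3=1
t12.Δ2 s1=0 s0=0 s4=0 s6=0 s2=1 s5=0 clk=1 s3=0
t12.Δ3 s1=0 s0=0 s4=0 s6=1 s2=1 s5=0 clk=1 s3=0
t13.Δ0 s1=0 s0=0 s4=0 s6=1 s2=1 s5=0 clk=1 s3=0
t13.Δ1 s1=0 s0=1 s4=0 s6=1 s2=1 s5=0 clk=0 s3=0
t13.Δ2 s1=0 s0=1 s4=1 s6=1 s2=1 s5=1 clk=0 s3=0
t13.Δ3 s1=0 s0=1 s4=0 s6=1 s2=1 s5=1 clk=0 s3=0
t14.Δ0 s1=0 s0=1 s4=0 s6=1 s2=1 s5=1 clk=0 s3=0
t14.Δ1 s1=0 s0=1 s4=0 s6=1 s2=1 s5=1 clk=1 s3=0
t14.Δ2 s1=0 s0=1 s4=0 s6=1 s2=1 s5=1 clk=1 s3=1
t14.Δ3 s1=0 s0=1 s4=0 s6=0 s2=1 s5=1 clk=1 s3=1
t15.Δ0 s1=0 s0=1 s4=0 s6=0 s2=1 s5=1 clk=1 s3=1
t15.Δ1 s1=0 s0=0 s4=0 s6=0 s2=1 s5=1 clk=0 s3=1
t15.Δ2 s1=0 s0=0 s4=1 s6=0 s2=1 s5=0 clk=0 s3=1
t15.Δ3 s1=0 s0=0 s4=0 s6=0 s2=1 s5=0 clk=0 s3=1
t16.Δ0 s1=0 s0=0 s4=0 s6=0 s2=1 s5=0 clk=0 s3=1
t16.Δ1 s1=0 s0=0 s4=0 s6=0 s2=1 s5=0 clk=1 s3=1
t16.Δ2 s1=0 s0=0 s4=0 s6=0 s2=1 s5=0 clk=1 s3=0
t16.Δ3 s1=0 s0=0 s4=0 s6=1 s2=1 s5=0 clk=1 s3=0
t17.Δ0 s1=0 s0=0 s4=0 s6=1 s2=1 s5=0 clk=1 s3=0
t17.Δ1 s1=0 s0=1 s4=0 s6=1 s2=1 s5=0 clk=0 s3=0
t17.Δ2 s1=0 s0=1 s4=1 s6=1 s2=1 s5=1 clk=0 s3=0
t17.Δ3 s1=0 s0=1 s4=0 s6=1 s2=1 s5=1 clk=0 s3=0
t18.Δ0 s1=0 s0=1 s4=0 s6=1 s2=1 s5=1 clk=0 s3=0
t18.Δ1 s1=0 s0=1 s4=0 s6=1 s2=1 s5=1 clk=1 s3=0
t18.Δ2 s1=0 s0=1 s4=0 s6=1 s2=1 s5=1 clk=1 s3=1
t18.Δ3 s1=0 s0=1 s4=0 s6=0 s2=1 s5=1 clk=1 s3=1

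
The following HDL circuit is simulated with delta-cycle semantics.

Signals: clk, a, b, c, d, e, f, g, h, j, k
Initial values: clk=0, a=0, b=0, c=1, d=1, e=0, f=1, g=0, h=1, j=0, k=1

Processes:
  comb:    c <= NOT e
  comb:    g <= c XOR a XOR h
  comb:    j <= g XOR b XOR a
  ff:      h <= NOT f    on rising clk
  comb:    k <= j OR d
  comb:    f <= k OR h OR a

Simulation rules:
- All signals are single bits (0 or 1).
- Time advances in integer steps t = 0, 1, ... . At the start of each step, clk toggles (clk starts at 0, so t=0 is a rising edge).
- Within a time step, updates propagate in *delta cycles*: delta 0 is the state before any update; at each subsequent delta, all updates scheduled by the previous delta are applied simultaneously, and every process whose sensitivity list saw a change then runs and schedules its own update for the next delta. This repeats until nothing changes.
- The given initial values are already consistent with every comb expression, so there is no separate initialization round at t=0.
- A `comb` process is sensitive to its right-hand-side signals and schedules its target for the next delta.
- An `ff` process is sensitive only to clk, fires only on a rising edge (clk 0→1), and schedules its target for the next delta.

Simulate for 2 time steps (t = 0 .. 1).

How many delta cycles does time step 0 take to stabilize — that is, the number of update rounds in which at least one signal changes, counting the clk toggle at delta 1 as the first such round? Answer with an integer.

t=0 Δ0: k=1 g=0 b=0 e=0 f=1 d=1 j=0 clk=0 a=0 h=1 c=1
  Δ1: clk:0→1
  Δ2: h:1→0
  Δ3: g:0→1
  Δ4: j:0→1
  (4Δ to stable)
t=1 Δ0: k=1 g=1 b=0 e=0 f=1 d=1 j=1 clk=1 a=0 h=0 c=1
  Δ1: clk:1→0
  (1Δ to stable)

4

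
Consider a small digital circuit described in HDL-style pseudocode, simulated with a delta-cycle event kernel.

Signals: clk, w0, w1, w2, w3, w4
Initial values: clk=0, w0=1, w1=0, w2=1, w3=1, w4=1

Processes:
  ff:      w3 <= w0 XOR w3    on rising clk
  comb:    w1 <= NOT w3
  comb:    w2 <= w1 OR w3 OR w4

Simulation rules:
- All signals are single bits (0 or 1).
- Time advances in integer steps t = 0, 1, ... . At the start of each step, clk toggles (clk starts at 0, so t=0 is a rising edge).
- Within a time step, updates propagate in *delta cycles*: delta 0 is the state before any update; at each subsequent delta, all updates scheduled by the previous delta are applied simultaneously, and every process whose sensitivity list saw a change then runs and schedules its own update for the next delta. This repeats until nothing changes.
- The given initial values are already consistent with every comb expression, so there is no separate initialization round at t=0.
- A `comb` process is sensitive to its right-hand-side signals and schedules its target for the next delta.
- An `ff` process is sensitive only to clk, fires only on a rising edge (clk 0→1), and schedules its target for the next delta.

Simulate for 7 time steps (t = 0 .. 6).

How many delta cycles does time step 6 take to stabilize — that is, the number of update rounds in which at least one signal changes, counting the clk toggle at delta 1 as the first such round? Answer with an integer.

3

t=0 Δ0: clk=0 w1=0 w0=1 w2=1 w4=1 w3=1
  Δ1: clk:0→1
  Δ2: w3:1→0
  Δ3: w1:0→1
  (3Δ to stable)
t=1 Δ0: clk=1 w1=1 w0=1 w2=1 w4=1 w3=0
  Δ1: clk:1→0
  (1Δ to stable)
t=2 Δ0: clk=0 w1=1 w0=1 w2=1 w4=1 w3=0
  Δ1: clk:0→1
  Δ2: w3:0→1
  Δ3: w1:1→0
  (3Δ to stable)
t=3 Δ0: clk=1 w1=0 w0=1 w2=1 w4=1 w3=1
  Δ1: clk:1→0
  (1Δ to stable)
t=4 Δ0: clk=0 w1=0 w0=1 w2=1 w4=1 w3=1
  Δ1: clk:0→1
  Δ2: w3:1→0
  Δ3: w1:0→1
  (3Δ to stable)
t=5 Δ0: clk=1 w1=1 w0=1 w2=1 w4=1 w3=0
  Δ1: clk:1→0
  (1Δ to stable)
t=6 Δ0: clk=0 w1=1 w0=1 w2=1 w4=1 w3=0
  Δ1: clk:0→1
  Δ2: w3:0→1
  Δ3: w1:1→0
  (3Δ to stable)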